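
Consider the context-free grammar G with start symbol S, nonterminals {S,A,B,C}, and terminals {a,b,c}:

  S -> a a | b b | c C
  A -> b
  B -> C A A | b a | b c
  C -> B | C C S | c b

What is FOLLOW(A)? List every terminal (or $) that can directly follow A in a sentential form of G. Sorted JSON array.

Compute FIRST by fixpoint:
round 1:
  A via A→b: +{b}
  B via B→b a: +{b}
  C via C→B: +{b}
  C via C→c b: +{c}
  S via S→a a: +{a}
  S via S→b b: +{b}
  S via S→c C: +{c}
  FIRST[S]={a,b,c}  FIRST[A]={b}  FIRST[B]={b}  FIRST[C]={b,c}
round 2:
  B via B→C A A: +{c}
  FIRST[S]={a,b,c}  FIRST[A]={b}  FIRST[B]={b,c}  FIRST[C]={b,c}
round 3: (no change)
  FIRST[S]={a,b,c}  FIRST[A]={b}  FIRST[B]={b,c}  FIRST[C]={b,c}

Compute FOLLOW by fixpoint:
FOLLOW(S) := {$}
round 1:
  B→C A A: FOLLOW(C) ⊇ FIRST(A) = {b}; new: +{b}
  B→C A A: FOLLOW(A) ⊇ FIRST(A) = {b}; new: +{b}
  C→B: FOLLOW(B) ⊇ FOLLOW(C) ⊇ {b}; new: +{b}
  C→C C S: FOLLOW(C) ⊇ FIRST(C) = {b,c}; new: +{c}
  C→C C S: FOLLOW(C) ⊇ FIRST(S) = {a,b,c}; new: +{a}
  C→C C S: FOLLOW(S) ⊇ FOLLOW(C) ⊇ {a,b,c}; new: +{a,b,c}
  S→c C: FOLLOW(C) ⊇ FOLLOW(S) ⊇ {$,a,b,c}; new: +{$}
  FOLLOW[S]={$,a,b,c}  FOLLOW[A]={b}  FOLLOW[B]={b}  FOLLOW[C]={$,a,b,c}
round 2:
  C→B: FOLLOW(B) ⊇ FOLLOW(C) ⊇ {$,a,b,c}; new: +{$,a,c}
  FOLLOW[S]={$,a,b,c}  FOLLOW[A]={b}  FOLLOW[B]={$,a,b,c}  FOLLOW[C]={$,a,b,c}
round 3:
  B→C A A: FOLLOW(A) ⊇ FOLLOW(B) ⊇ {$,a,b,c}; new: +{$,a,c}
  FOLLOW[S]={$,a,b,c}  FOLLOW[A]={$,a,b,c}  FOLLOW[B]={$,a,b,c}  FOLLOW[C]={$,a,b,c}
round 4: (stable)
  FOLLOW[S]={$,a,b,c}  FOLLOW[A]={$,a,b,c}  FOLLOW[B]={$,a,b,c}  FOLLOW[C]={$,a,b,c}

FOLLOW(A) = ["$", "a", "b", "c"]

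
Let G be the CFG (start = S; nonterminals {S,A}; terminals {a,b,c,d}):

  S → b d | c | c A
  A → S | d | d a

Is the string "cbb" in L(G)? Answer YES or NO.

CNF form of G:
  S -> T0 T1 | T2 A | c
  A -> T0 T1 | T1 T3 | T2 A | c | d
  T0 -> b
  T1 -> d
  T2 -> c
  T3 -> a

CYK table (by increasing span):
  [0..0]={A,S,T2}  "c"  orig:{A,S}
  [1..1]={T0}  "b"  orig:{}
  [2..2]={T0}  "b"  orig:{}
  [0..1]=∅  "cb"
  [1..2]=∅  "bb"
  [0..2]=∅  "cbb"

S ∉ T[0,2] ⇒ NO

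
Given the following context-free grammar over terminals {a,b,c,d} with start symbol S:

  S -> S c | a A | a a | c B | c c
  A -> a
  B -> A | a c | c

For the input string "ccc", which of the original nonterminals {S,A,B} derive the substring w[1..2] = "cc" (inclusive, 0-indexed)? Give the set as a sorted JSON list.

Convert to CNF:
  S -> S T1 | T0 A | T0 T0 | T1 B | T1 T1
  A -> a
  B -> T0 T1 | a | c
  T0 -> a
  T1 -> c

Fill CYK table bottom-up, restricted to cells inside w[1..2]:
  T[1,1] 'c' = {B,T1}  orig:{B}
  T[2,2] 'c' = {B,T1}  orig:{B}
  T[1,2] 'cc' = {S}

Original NTs in T[1,2] deriving "cc": ["S"]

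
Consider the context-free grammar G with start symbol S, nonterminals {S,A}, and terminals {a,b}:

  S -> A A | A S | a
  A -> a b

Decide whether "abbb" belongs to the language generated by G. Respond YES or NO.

Convert to CNF:
  S -> A A | A S | a
  A -> T0 T1
  T0 -> a
  T1 -> b

CYK fill:
  T[0,0] 'a' = {S,T0}  orig:{S}
  T[1,1] 'b' = {T1}  orig:{}
  T[2,2] 'b' = {T1}  orig:{}
  T[3,3] 'b' = {T1}  orig:{}
  T[0,1] 'ab' = {A}
  T[1,2] 'bb' = ∅
  T[2,3] 'bb' = ∅
  T[0,2] 'abb' = ∅
  T[1,3] 'bbb' = ∅
  T[0,3] 'abbb' = ∅

S ∉ T[0,3] ⇒ NO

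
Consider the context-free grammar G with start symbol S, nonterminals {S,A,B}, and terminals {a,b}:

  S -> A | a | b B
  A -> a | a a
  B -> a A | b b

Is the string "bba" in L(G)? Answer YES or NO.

Convert to CNF:
  S -> T0 T0 | T1 B | a
  A -> T0 T0 | a
  B -> T0 A | T1 T1
  T0 -> a
  T1 -> b

CYK table (by increasing span):
  cell(0,0) b: {T1}  orig:{}
  cell(1,1) b: {T1}  orig:{}
  cell(2,2) a: {A,S,T0}  orig:{A,S}
  cell(0,1) bb: {B}
  cell(1,2) ba: ∅
  cell(0,2) bba: ∅

S ∉ T[0,2] ⇒ NO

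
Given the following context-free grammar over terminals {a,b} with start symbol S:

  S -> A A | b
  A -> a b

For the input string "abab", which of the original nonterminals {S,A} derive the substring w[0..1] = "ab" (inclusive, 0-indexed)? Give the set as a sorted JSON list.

CNF form of G:
  S -> A A | b
  A -> T0 T1
  T0 -> a
  T1 -> b

CYK fill — only the sub-triangle for w[0..1]:
  cell(0,0) a: {T0}  orig:{}
  cell(1,1) b: {S,T1}  orig:{S}
  cell(0,1) ab: {A}

Original NTs in T[0,1] deriving "ab": ["A"]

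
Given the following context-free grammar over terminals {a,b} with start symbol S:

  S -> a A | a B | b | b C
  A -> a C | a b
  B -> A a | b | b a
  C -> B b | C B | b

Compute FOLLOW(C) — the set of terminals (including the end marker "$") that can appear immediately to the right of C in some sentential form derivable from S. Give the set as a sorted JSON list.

FIRST iteration:
round 1:
  A via A→a C: +{a}
  B via B→A a: +{a}
  B via B→b: +{b}
  C via C→B b: +{a,b}
  S via S→a A: +{a}
  S via S→b: +{b}
  FIRST(S)={a,b}  FIRST(A)={a}  FIRST(B)={a,b}  FIRST(C)={a,b}
round 2: (stable)
  FIRST(S)={a,b}  FIRST(A)={a}  FIRST(B)={a,b}  FIRST(C)={a,b}

FOLLOW iteration:
seed FOLLOW(S) with $
[1]
  B→A a: FOLLOW(A) ⊇ FIRST(a) = {a}; new: +{a}
  C→B b: FOLLOW(B) ⊇ FIRST(b) = {b}; new: +{b}
  C→C B: FOLLOW(C) ⊇ FIRST(B) = {a,b}; new: +{a,b}
  C→C B: FOLLOW(B) ⊇ FOLLOW(C) ⊇ {a,b}; new: +{a}
  S→a A: FOLLOW(A) ⊇ FOLLOW(S) ⊇ {$}; new: +{$}
  S→a B: FOLLOW(B) ⊇ FOLLOW(S) ⊇ {$}; new: +{$}
  S→b C: FOLLOW(C) ⊇ FOLLOW(S) ⊇ {$}; new: +{$}
  S: {$}  A: {$,a}  B: {$,a,b}  C: {$,a,b}
[2] done
  S: {$}  A: {$,a}  B: {$,a,b}  C: {$,a,b}

FOLLOW(C) = ["$", "a", "b"]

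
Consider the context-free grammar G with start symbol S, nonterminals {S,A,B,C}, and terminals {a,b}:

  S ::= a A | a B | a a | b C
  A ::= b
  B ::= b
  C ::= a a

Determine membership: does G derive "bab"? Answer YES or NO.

Convert to CNF:
  S -> T0 A | T0 B | T0 T0 | T1 C
  A -> b
  B -> b
  C -> T0 T0
  T0 -> a
  T1 -> b

CYK fill:
  [0..0]={A,B,T1}  "b"  orig:{A,B}
  [1..1]={T0}  "a"  orig:{}
  [2..2]={A,B,T1}  "b"  orig:{A,B}
  [0..1]=∅  "ba"
  [1..2]={S}  "ab"
  [0..2]=∅  "bab"

S ∉ T[0,2] ⇒ NO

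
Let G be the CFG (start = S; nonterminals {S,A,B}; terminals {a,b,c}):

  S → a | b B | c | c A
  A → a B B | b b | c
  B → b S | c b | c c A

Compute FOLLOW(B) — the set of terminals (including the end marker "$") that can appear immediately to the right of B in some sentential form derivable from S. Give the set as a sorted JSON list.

Compute FIRST by fixpoint:
round 1:
  A via A→a B B: +{a}
  A via A→b b: +{b}
  A via A→c: +{c}
  B via B→b S: +{b}
  B via B→c b: +{c}
  S via S→a: +{a}
  S via S→b B: +{b}
  S via S→c: +{c}
  FIRST[S]={a,b,c}  FIRST[A]={a,b,c}  FIRST[B]={b,c}
round 2: (no change)
  FIRST[S]={a,b,c}  FIRST[A]={a,b,c}  FIRST[B]={b,c}

Compute FOLLOW by fixpoint:
FOLLOW(S) := {$}
iter 1:
  A→a B B: FOLLOW(B) ⊇ FIRST(B) = {b,c}; new: +{b,c}
  B→b S: FOLLOW(S) ⊇ FOLLOW(B) ⊇ {b,c}; new: +{b,c}
  B→c c A: FOLLOW(A) ⊇ FOLLOW(B) ⊇ {b,c}; new: +{b,c}
  S→b B: FOLLOW(B) ⊇ FOLLOW(S) ⊇ {$,b,c}; new: +{$}
  S→c A: FOLLOW(A) ⊇ FOLLOW(S) ⊇ {$,b,c}; new: +{$}
  FOLLOW[S]={$,b,c}  FOLLOW[A]={$,b,c}  FOLLOW[B]={$,b,c}
iter 2: (stable)
  FOLLOW[S]={$,b,c}  FOLLOW[A]={$,b,c}  FOLLOW[B]={$,b,c}

FOLLOW(B) = ["$", "b", "c"]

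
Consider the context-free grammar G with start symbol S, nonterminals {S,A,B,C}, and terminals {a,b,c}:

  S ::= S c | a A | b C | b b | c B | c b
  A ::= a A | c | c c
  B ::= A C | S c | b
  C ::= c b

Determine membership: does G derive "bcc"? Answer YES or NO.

CNF form of G:
  S -> S T1 | T0 A | T1 B | T1 T2 | T2 C | T2 T2
  A -> T0 A | T1 T1 | c
  B -> A C | S T1 | b
  C -> T1 T2
  T0 -> a
  T1 -> c
  T2 -> b

CYK table (by increasing span):
  T[0,0] 'b' = {B,T2}  orig:{B}
  T[1,1] 'c' = {A,T1}  orig:{A}
  T[2,2] 'c' = {A,T1}  orig:{A}
  T[0,1] 'bc' = ∅
  T[1,2] 'cc' = {A}
  T[0,2] 'bcc' = ∅

S ∉ T[0,2] ⇒ NO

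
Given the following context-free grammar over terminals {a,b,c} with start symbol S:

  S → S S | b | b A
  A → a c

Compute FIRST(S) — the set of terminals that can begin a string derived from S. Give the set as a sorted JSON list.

FIRST iteration:
iter 1:
  A via A→a c: +{a}
  S via S→b: +{b}
  S: {b}  A: {a}
iter 2: (stable)
  S: {b}  A: {a}

FIRST(S) = ["b"]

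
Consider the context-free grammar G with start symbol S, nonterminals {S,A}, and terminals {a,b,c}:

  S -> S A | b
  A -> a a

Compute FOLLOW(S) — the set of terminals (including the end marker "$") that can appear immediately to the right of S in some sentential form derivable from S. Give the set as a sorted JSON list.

FIRST iteration:
pass 1:
  A via A→a a: +{a}
  S via S→b: +{b}
  FIRST(S)={b}  FIRST(A)={a}
pass 2: (stable)
  FIRST(S)={b}  FIRST(A)={a}

FOLLOW sets:
seed FOLLOW(S) with $
[1]
  S→S A: FOLLOW(S) ⊇ FIRST(A) = {a}; new: +{a}
  S→S A: FOLLOW(A) ⊇ FOLLOW(S) ⊇ {$,a}; new: +{$,a}
  FOLLOW[S]={$,a}  FOLLOW[A]={$,a}
[2] done
  FOLLOW[S]={$,a}  FOLLOW[A]={$,a}

FOLLOW(S) = ["$", "a"]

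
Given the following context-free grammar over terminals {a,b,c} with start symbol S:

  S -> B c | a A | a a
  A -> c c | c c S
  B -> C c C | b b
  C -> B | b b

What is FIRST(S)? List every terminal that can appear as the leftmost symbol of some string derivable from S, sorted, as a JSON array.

FIRST iteration:
pass 1:
  A via A→c c: +{c}
  B via B→b b: +{b}
  C via C→B: +{b}
  S via S→B c: +{b}
  S via S→a A: +{a}
  S: {a,b}  A: {c}  B: {b}  C: {b}
pass 2: (no change)
  S: {a,b}  A: {c}  B: {b}  C: {b}

FIRST(S) = ["a", "b"]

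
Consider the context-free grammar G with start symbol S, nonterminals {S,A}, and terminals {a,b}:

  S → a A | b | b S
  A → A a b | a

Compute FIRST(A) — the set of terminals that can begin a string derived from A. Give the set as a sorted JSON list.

FIRST sets, iterate to fixpoint:
iter 1:
  A via A→a: +{a}
  S via S→a A: +{a}
  S via S→b: +{b}
  FIRST[S]={a,b}  FIRST[A]={a}
iter 2: — fixpoint
  FIRST[S]={a,b}  FIRST[A]={a}

FIRST(A) = ["a"]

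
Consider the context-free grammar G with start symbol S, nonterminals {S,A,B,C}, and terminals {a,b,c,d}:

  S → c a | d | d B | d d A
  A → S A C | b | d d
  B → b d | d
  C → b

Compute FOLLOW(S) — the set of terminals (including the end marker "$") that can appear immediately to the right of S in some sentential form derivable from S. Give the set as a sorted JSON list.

Compute FIRST by fixpoint:
iter 1:
  A via A→b: +{b}
  A via A→d d: +{d}
  B via B→b d: +{b}
  B via B→d: +{d}
  C via C→b: +{b}
  S via S→c a: +{c}
  S via S→d: +{d}
  FIRST(S)={c,d}  FIRST(A)={b,d}  FIRST(B)={b,d}  FIRST(C)={b}
iter 2:
  A via A→S A C: +{c}
  FIRST(S)={c,d}  FIRST(A)={b,c,d}  FIRST(B)={b,d}  FIRST(C)={b}
iter 3: (stable)
  FIRST(S)={c,d}  FIRST(A)={b,c,d}  FIRST(B)={b,d}  FIRST(C)={b}

FOLLOW iteration:
seed FOLLOW(S) with $
round 1:
  A→S A C: FOLLOW(S) ⊇ FIRST(A) = {b,c,d}; new: +{b,c,d}
  A→S A C: FOLLOW(A) ⊇ FIRST(C) = {b}; new: +{b}
  A→S A C: FOLLOW(C) ⊇ FOLLOW(A) ⊇ {b}; new: +{b}
  S→d B: FOLLOW(B) ⊇ FOLLOW(S) ⊇ {$,b,c,d}; new: +{$,b,c,d}
  S→d d A: FOLLOW(A) ⊇ FOLLOW(S) ⊇ {$,b,c,d}; new: +{$,c,d}
  FOLLOW(S)={$,b,c,d}  FOLLOW(A)={$,b,c,d}  FOLLOW(B)={$,b,c,d}  FOLLOW(C)={b}
round 2:
  A→S A C: FOLLOW(C) ⊇ FOLLOW(A) ⊇ {$,b,c,d}; new: +{$,c,d}
  FOLLOW(S)={$,b,c,d}  FOLLOW(A)={$,b,c,d}  FOLLOW(B)={$,b,c,d}  FOLLOW(C)={$,b,c,d}
round 3: done
  FOLLOW(S)={$,b,c,d}  FOLLOW(A)={$,b,c,d}  FOLLOW(B)={$,b,c,d}  FOLLOW(C)={$,b,c,d}

FOLLOW(S) = ["$", "b", "c", "d"]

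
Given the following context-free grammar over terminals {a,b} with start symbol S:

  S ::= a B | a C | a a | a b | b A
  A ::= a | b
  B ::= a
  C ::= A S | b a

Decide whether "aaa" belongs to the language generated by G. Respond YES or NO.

CNF form of G:
  S -> T0 A | T1 B | T1 C | T1 T0 | T1 T1
  A -> a | b
  B -> a
  C -> A S | T0 T1
  T0 -> b
  T1 -> a

Fill CYK table bottom-up:
  cell(0,0) a: {A,B,T1}  orig:{A,B}
  cell(1,1) a: {A,B,T1}  orig:{A,B}
  cell(2,2) a: {A,B,T1}  orig:{A,B}
  cell(0,1) aa: {S}
  cell(1,2) aa: {S}
  cell(0,2) aaa: {C}

S ∉ T[0,2] ⇒ NO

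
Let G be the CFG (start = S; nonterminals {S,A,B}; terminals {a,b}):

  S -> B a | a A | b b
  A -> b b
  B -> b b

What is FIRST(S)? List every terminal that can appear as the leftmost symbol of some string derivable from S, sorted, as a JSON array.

Compute FIRST by fixpoint:
round 1:
  A via A→b b: +{b}
  B via B→b b: +{b}
  S via S→B a: +{b}
  S via S→a A: +{a}
  S: {a,b}  A: {b}  B: {b}
round 2: (no change)
  S: {a,b}  A: {b}  B: {b}

FIRST(S) = ["a", "b"]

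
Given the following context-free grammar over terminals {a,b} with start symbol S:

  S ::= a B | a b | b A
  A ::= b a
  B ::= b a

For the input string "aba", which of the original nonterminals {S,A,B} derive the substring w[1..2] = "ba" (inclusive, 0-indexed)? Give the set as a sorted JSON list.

Convert to CNF:
  S -> T0 A | T1 B | T1 T0
  A -> T0 T1
  B -> T0 T1
  T0 -> b
  T1 -> a

Fill CYK table bottom-up — only the sub-triangle for w[1..2]:
  cell(1,1) b: {T0}  orig:{}
  cell(2,2) a: {T1}  orig:{}
  cell(1,2) ba: {A,B}

Original NTs in T[1,2] deriving "ba": ["A", "B"]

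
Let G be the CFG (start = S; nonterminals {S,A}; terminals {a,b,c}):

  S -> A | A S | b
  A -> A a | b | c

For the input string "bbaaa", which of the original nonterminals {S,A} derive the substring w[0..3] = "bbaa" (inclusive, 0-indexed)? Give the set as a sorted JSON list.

CNF form of G:
  S -> A S | A T0 | b | c
  A -> A T0 | b | c
  T0 -> a

CYK table (by increasing span), restricted to cells inside w[0..3]:
  cell(0,0) b: {A,S}
  cell(1,1) b: {A,S}
  cell(2,2) a: {T0}  orig:{}
  cell(3,3) a: {T0}  orig:{}
  cell(0,1) bb: {S}
  cell(1,2) ba: {A,S}
  cell(2,3) aa: ∅
  cell(0,2) bba: {S}
  cell(1,3) baa: {A,S}
  cell(0,3) bbaa: {S}

Original NTs in T[0,3] deriving "bbaa": ["S"]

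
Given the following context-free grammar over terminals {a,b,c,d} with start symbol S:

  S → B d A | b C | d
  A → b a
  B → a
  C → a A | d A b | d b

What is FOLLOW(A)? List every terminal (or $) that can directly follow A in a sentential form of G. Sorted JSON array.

FIRST iteration:
round 1:
  A via A→b a: +{b}
  B via B→a: +{a}
  C via C→a A: +{a}
  C via C→d A b: +{d}
  S via S→B d A: +{a}
  S via S→b C: +{b}
  S via S→d: +{d}
  S: {a,b,d}  A: {b}  B: {a}  C: {a,d}
round 2: done
  S: {a,b,d}  A: {b}  B: {a}  C: {a,d}

FOLLOW sets:
initialize: $ ∈ FOLLOW(S)
round 1:
  C→d A b: FOLLOW(A) ⊇ FIRST(b) = {b}; new: +{b}
  S→B d A: FOLLOW(B) ⊇ FIRST(d) = {d}; new: +{d}
  S→B d A: FOLLOW(A) ⊇ FOLLOW(S) ⊇ {$}; new: +{$}
  S→b C: FOLLOW(C) ⊇ FOLLOW(S) ⊇ {$}; new: +{$}
  FOLLOW(S)={$}  FOLLOW(A)={$,b}  FOLLOW(B)={d}  FOLLOW(C)={$}
round 2: done
  FOLLOW(S)={$}  FOLLOW(A)={$,b}  FOLLOW(B)={d}  FOLLOW(C)={$}

FOLLOW(A) = ["$", "b"]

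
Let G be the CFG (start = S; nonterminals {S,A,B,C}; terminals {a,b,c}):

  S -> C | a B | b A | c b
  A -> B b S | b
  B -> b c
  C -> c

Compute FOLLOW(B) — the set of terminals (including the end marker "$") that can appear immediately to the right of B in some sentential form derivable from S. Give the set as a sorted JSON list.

Compute FIRST by fixpoint:
[1]
  A via A→b: +{b}
  B via B→b c: +{b}
  C via C→c: +{c}
  S via S→C: +{c}
  S via S→a B: +{a}
  S via S→b A: +{b}
  FIRST(S)={a,b,c}  FIRST(A)={b}  FIRST(B)={b}  FIRST(C)={c}
[2] (stable)
  FIRST(S)={a,b,c}  FIRST(A)={b}  FIRST(B)={b}  FIRST(C)={c}

FOLLOW iteration:
initialize: $ ∈ FOLLOW(S)
iter 1:
  A→B b S: FOLLOW(B) ⊇ FIRST(b) = {b}; new: +{b}
  S→C: FOLLOW(C) ⊇ FOLLOW(S) ⊇ {$}; new: +{$}
  S→a B: FOLLOW(B) ⊇ FOLLOW(S) ⊇ {$}; new: +{$}
  S→b A: FOLLOW(A) ⊇ FOLLOW(S) ⊇ {$}; new: +{$}
  FOLLOW[S]={$}  FOLLOW[A]={$}  FOLLOW[B]={$,b}  FOLLOW[C]={$}
iter 2: done
  FOLLOW[S]={$}  FOLLOW[A]={$}  FOLLOW[B]={$,b}  FOLLOW[C]={$}

FOLLOW(B) = ["$", "b"]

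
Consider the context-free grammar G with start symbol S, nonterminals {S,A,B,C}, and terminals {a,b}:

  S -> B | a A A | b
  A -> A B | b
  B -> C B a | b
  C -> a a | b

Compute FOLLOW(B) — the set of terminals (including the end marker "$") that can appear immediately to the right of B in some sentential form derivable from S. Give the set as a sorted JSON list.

Compute FIRST by fixpoint:
pass 1:
  A via A→b: +{b}
  B via B→b: +{b}
  C via C→a a: +{a}
  C via C→b: +{b}
  S via S→B: +{b}
  S via S→a A A: +{a}
  FIRST(S)={a,b}  FIRST(A)={b}  FIRST(B)={b}  FIRST(C)={a,b}
pass 2:
  B via B→C B a: +{a}
  FIRST(S)={a,b}  FIRST(A)={b}  FIRST(B)={a,b}  FIRST(C)={a,b}
pass 3: — fixpoint
  FIRST(S)={a,b}  FIRST(A)={b}  FIRST(B)={a,b}  FIRST(C)={a,b}

Compute FOLLOW by fixpoint:
initialize: $ ∈ FOLLOW(S)
round 1:
  A→A B: FOLLOW(A) ⊇ FIRST(B) = {a,b}; new: +{a,b}
  A→A B: FOLLOW(B) ⊇ FOLLOW(A) ⊇ {a,b}; new: +{a,b}
  B→C B a: FOLLOW(C) ⊇ FIRST(B) = {a,b}; new: +{a,b}
  S→B: FOLLOW(B) ⊇ FOLLOW(S) ⊇ {$}; new: +{$}
  S→a A A: FOLLOW(A) ⊇ FOLLOW(S) ⊇ {$}; new: +{$}
  S: {$}  A: {$,a,b}  B: {$,a,b}  C: {a,b}
round 2: (stable)
  S: {$}  A: {$,a,b}  B: {$,a,b}  C: {a,b}

FOLLOW(B) = ["$", "a", "b"]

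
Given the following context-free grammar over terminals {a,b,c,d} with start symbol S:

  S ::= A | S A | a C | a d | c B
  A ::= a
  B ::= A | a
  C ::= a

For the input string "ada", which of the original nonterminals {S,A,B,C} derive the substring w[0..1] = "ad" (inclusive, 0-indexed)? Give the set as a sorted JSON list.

CNF form of G:
  S -> S A | T0 C | T0 T1 | T2 B | a
  A -> a
  B -> a
  C -> a
  T0 -> a
  T1 -> d
  T2 -> c

CYK fill — only the sub-triangle for w[0..1]:
  [0..0]={A,B,C,S,T0}  "a"  orig:{A,B,C,S}
  [1..1]={T1}  "d"  orig:{}
  [0..1]={S}  "ad"

Original NTs in T[0,1] deriving "ad": ["S"]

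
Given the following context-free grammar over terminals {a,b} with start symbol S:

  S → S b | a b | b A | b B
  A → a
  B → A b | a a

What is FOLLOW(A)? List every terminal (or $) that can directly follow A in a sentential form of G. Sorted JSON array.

Compute FIRST by fixpoint:
pass 1:
  A via A→a: +{a}
  B via B→A b: +{a}
  S via S→a b: +{a}
  S via S→b A: +{b}
  S: {a,b}  A: {a}  B: {a}
pass 2: (stable)
  S: {a,b}  A: {a}  B: {a}

FOLLOW sets:
FOLLOW(S) := {$}
round 1:
  B→A b: FOLLOW(A) ⊇ FIRST(b) = {b}; new: +{b}
  S→S b: FOLLOW(S) ⊇ FIRST(b) = {b}; new: +{b}
  S→b A: FOLLOW(A) ⊇ FOLLOW(S) ⊇ {$,b}; new: +{$}
  S→b B: FOLLOW(B) ⊇ FOLLOW(S) ⊇ {$,b}; new: +{$,b}
  FOLLOW[S]={$,b}  FOLLOW[A]={$,b}  FOLLOW[B]={$,b}
round 2: — fixpoint
  FOLLOW[S]={$,b}  FOLLOW[A]={$,b}  FOLLOW[B]={$,b}

FOLLOW(A) = ["$", "b"]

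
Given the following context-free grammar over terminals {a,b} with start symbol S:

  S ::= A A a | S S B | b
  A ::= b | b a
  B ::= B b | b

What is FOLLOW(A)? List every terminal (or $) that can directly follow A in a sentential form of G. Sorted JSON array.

Compute FIRST by fixpoint:
iter 1:
  A via A→b: +{b}
  B via B→b: +{b}
  S via S→A A a: +{b}
  S: {b}  A: {b}  B: {b}
iter 2: — fixpoint
  S: {b}  A: {b}  B: {b}

FOLLOW sets:
seed FOLLOW(S) with $
iter 1:
  B→B b: FOLLOW(B) ⊇ FIRST(b) = {b}; new: +{b}
  S→A A a: FOLLOW(A) ⊇ FIRST(A) = {b}; new: +{b}
  S→A A a: FOLLOW(A) ⊇ FIRST(a) = {a}; new: +{a}
  S→S S B: FOLLOW(S) ⊇ FIRST(S) = {b}; new: +{b}
  S→S S B: FOLLOW(B) ⊇ FOLLOW(S) ⊇ {$,b}; new: +{$}
  FOLLOW[S]={$,b}  FOLLOW[A]={a,b}  FOLLOW[B]={$,b}
iter 2: (stable)
  FOLLOW[S]={$,b}  FOLLOW[A]={a,b}  FOLLOW[B]={$,b}

FOLLOW(A) = ["a", "b"]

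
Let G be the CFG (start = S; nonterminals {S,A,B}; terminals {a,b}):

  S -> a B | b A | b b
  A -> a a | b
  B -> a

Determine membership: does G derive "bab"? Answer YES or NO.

Convert to CNF:
  S -> T0 B | T1 A | T1 T1
  A -> T0 T0 | b
  B -> a
  T0 -> a
  T1 -> b

CYK fill:
  cell(0,0) b: {A,T1}  orig:{A}
  cell(1,1) a: {B,T0}  orig:{B}
  cell(2,2) b: {A,T1}  orig:{A}
  cell(0,1) ba: ∅
  cell(1,2) ab: ∅
  cell(0,2) bab: ∅

S ∉ T[0,2] ⇒ NO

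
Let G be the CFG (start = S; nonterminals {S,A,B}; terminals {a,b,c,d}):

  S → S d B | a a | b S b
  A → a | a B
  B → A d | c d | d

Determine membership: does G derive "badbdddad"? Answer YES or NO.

Convert to CNF:
  S -> S X4 | T0 T0 | T3 X5
  A -> T0 B | a
  B -> A T1 | T2 T1 | d
  T0 -> a
  T1 -> d
  T2 -> c
  T3 -> b
  X4 -> T1 B
  X5 -> S T3

CYK fill:
  cell(0,0) b: {T3}  orig:{}
  cell(1,1) a: {A,T0}  orig:{A}
  cell(2,2) d: {B,T1}  orig:{B}
  cell(3,3) b: {T3}  orig:{}
  cell(4,4) d: {B,T1}  orig:{B}
  cell(5,5) d: {B,T1}  orig:{B}
  cell(6,6) d: {B,T1}  orig:{B}
  cell(7,7) a: {A,T0}  orig:{A}
  cell(8,8) d: {B,T1}  orig:{B}
  cell(0,1) ba: ∅
  cell(1,2) ad: {A,B}
  cell(2,3) db: ∅
  cell(3,4) bd: ∅
  cell(4,5) dd: {X4}  orig:{}
  cell(5,6) dd: {X4}  orig:{}
  cell(6,7) da: ∅
  cell(7,8) ad: {A,B}
  cell(0,2) bad: ∅
  cell(1,3) adb: ∅
  cell(2,4) dbd: ∅
  cell(3,5) bdd: ∅
  cell(4,6) ddd: ∅
  cell(5,7) dda: ∅
  cell(6,8) dad: {X4}  orig:{}
  cell(0,3) badb: ∅
  cell(1,4) adbd: ∅
  cell(2,5) dbdd: ∅
  cell(3,6) bddd: ∅
  cell(4,7) ddda: ∅
  cell(5,8) ddad: ∅
  cell(0,4) badbd: ∅
  cell(1,5) adbdd: ∅
  cell(2,6) dbddd: ∅
  cell(3,7) bddda: ∅
  cell(4,8) dddad: ∅
  cell(0,5) badbdd: ∅
  cell(1,6) adbddd: ∅
  cell(2,7) dbddda: ∅
  cell(3,8) bdddad: ∅
  cell(0,6) badbddd: ∅
  cell(1,7) adbddda: ∅
  cell(2,8) dbdddad: ∅
  cell(0,7) badbddda: ∅
  cell(1,8) adbdddad: ∅
  cell(0,8) badbdddad: ∅

S ∉ T[0,8] ⇒ NO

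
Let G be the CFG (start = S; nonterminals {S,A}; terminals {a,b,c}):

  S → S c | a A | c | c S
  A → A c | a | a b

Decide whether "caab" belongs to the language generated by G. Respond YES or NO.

Convert to CNF:
  S -> S T0 | T0 S | T1 A | c
  A -> A T0 | T1 T2 | a
  T0 -> c
  T1 -> a
  T2 -> b

CYK fill:
  T[0,0] 'c' = {S,T0}  orig:{S}
  T[1,1] 'a' = {A,T1}  orig:{A}
  T[2,2] 'a' = {A,T1}  orig:{A}
  T[3,3] 'b' = {T2}  orig:{}
  T[0,1] 'ca' = ∅
  T[1,2] 'aa' = {S}
  T[2,3] 'ab' = {A}
  T[0,2] 'caa' = {S}
  T[1,3] 'aab' = {S}
  T[0,3] 'caab' = {S}

S ∈ T[0,3] ⇒ YES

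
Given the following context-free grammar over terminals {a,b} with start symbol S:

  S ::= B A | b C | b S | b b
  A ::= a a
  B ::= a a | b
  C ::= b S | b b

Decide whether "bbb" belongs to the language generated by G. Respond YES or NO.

CNF form of G:
  S -> B A | T1 C | T1 S | T1 T1
  A -> T0 T0
  B -> T0 T0 | b
  C -> T1 S | T1 T1
  T0 -> a
  T1 -> b

Fill CYK table bottom-up:
  [0..0]={B,T1}  "b"  orig:{B}
  [1..1]={B,T1}  "b"  orig:{B}
  [2..2]={B,T1}  "b"  orig:{B}
  [0..1]={C,S}  "bb"
  [1..2]={C,S}  "bb"
  [0..2]={C,S}  "bbb"

S ∈ T[0,2] ⇒ YES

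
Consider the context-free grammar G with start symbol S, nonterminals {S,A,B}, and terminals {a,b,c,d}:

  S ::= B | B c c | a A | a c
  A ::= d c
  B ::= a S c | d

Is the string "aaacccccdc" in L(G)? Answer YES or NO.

Convert to CNF:
  S -> B X4 | T2 A | T2 T1 | T2 X5 | d
  A -> T0 T1
  B -> T2 X3 | d
  T0 -> d
  T1 -> c
  T2 -> a
  X3 -> S T1
  X4 -> T1 T1
  X5 -> S T1

CYK table (by increasing span):
  cell(0,0) a: {T2}  orig:{}
  cell(1,1) a: {T2}  orig:{}
  cell(2,2) a: {T2}  orig:{}
  cell(3,3) c: {T1}  orig:{}
  cell(4,4) c: {T1}  orig:{}
  cell(5,5) c: {T1}  orig:{}
  cell(6,6) c: {T1}  orig:{}
  cell(7,7) c: {T1}  orig:{}
  cell(8,8) d: {B,S,T0}  orig:{B,S}
  cell(9,9) c: {T1}  orig:{}
  cell(0,1) aa: ∅
  cell(1,2) aa: ∅
  cell(2,3) ac: {S}
  cell(3,4) cc: {X4}  orig:{}
  cell(4,5) cc: {X4}  orig:{}
  cell(5,6) cc: {X4}  orig:{}
  cell(6,7) cc: {X4}  orig:{}
  cell(7,8) cd: ∅
  cell(8,9) dc: {A,X3,X5}  orig:{A}
  cell(0,2) aaa: ∅
  cell(1,3) aac: ∅
  cell(2,4) acc: {X3,X5}  orig:{}
  cell(3,5) ccc: ∅
  cell(4,6) ccc: ∅
  cell(5,7) ccc: ∅
  cell(6,8) ccd: ∅
  cell(7,9) cdc: ∅
  cell(0,3) aaac: ∅
  cell(1,4) aacc: {B,S}
  cell(2,5) accc: ∅
  cell(3,6) cccc: ∅
  cell(4,7) cccc: ∅
  cell(5,8) cccd: ∅
  cell(6,9) ccdc: ∅
  cell(0,4) aaacc: ∅
  cell(1,5) aaccc: {X3,X5}  orig:{}
  cell(2,6) acccc: ∅
  cell(3,7) ccccc: ∅
  cell(4,8) ccccd: ∅
  cell(5,9) cccdc: ∅
  cell(0,5) aaaccc: {B,S}
  cell(1,6) aacccc: {S}
  cell(2,7) accccc: ∅
  cell(3,8) cccccd: ∅
  cell(4,9) ccccdc: ∅
  cell(0,6) aaacccc: {X3,X5}  orig:{}
  cell(1,7) aaccccc: {X3,X5}  orig:{}
  cell(2,8) acccccd: ∅
  cell(3,9) cccccdc: ∅
  cell(0,7) aaaccccc: {B,S}
  cell(1,8) aacccccd: ∅
  cell(2,9) acccccdc: ∅
  cell(0,8) aaacccccd: ∅
  cell(1,9) aacccccdc: ∅
  cell(0,9) aaacccccdc: ∅

S ∉ T[0,9] ⇒ NO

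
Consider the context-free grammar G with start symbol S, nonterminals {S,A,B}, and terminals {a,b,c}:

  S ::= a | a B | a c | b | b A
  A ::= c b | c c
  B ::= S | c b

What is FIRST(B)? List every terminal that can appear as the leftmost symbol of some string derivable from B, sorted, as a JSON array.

Compute FIRST by fixpoint:
[1]
  A via A→c b: +{c}
  B via B→c b: +{c}
  S via S→a: +{a}
  S via S→b: +{b}
  S: {a,b}  A: {c}  B: {c}
[2]
  B via B→S: +{a,b}
  S: {a,b}  A: {c}  B: {a,b,c}
[3] done
  S: {a,b}  A: {c}  B: {a,b,c}

FIRST(B) = ["a", "b", "c"]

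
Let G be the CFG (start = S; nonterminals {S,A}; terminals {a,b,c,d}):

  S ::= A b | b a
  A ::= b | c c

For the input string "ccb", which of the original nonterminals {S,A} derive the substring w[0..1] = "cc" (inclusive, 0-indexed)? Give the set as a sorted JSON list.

Convert to CNF:
  S -> A T1 | T1 T2
  A -> T0 T0 | b
  T0 -> c
  T1 -> b
  T2 -> a

CYK fill — only the sub-triangle for w[0..1]:
  [0..0]={T0}  "c"  orig:{}
  [1..1]={T0}  "c"  orig:{}
  [0..1]={A}  "cc"

Original NTs in T[0,1] deriving "cc": ["A"]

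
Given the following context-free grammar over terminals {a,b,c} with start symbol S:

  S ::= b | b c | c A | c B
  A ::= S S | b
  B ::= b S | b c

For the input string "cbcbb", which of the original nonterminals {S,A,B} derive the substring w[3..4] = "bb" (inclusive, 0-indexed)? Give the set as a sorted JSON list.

Convert to CNF:
  S -> T0 T1 | T1 A | T1 B | b
  A -> S S | b
  B -> T0 S | T0 T1
  T0 -> b
  T1 -> c

Fill CYK table bottom-up (cells [i..j] with 3 ≤ i ≤ j ≤ 4 only):
  [3..3]={A,S,T0}  "b"  orig:{A,S}
  [4..4]={A,S,T0}  "b"  orig:{A,S}
  [3..4]={A,B}  "bb"

Original NTs in T[3,4] deriving "bb": ["A", "B"]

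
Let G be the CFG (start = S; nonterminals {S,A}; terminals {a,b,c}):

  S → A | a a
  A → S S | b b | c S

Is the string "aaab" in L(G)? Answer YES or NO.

Convert to CNF:
  S -> S S | T0 T0 | T1 S | T2 T2
  A -> S S | T0 T0 | T1 S
  T0 -> b
  T1 -> c
  T2 -> a

CYK fill:
  T[0,0] 'a' = {T2}  orig:{}
  T[1,1] 'a' = {T2}  orig:{}
  T[2,2] 'a' = {T2}  orig:{}
  T[3,3] 'b' = {T0}  orig:{}
  T[0,1] 'aa' = {S}
  T[1,2] 'aa' = {S}
  T[2,3] 'ab' = ∅
  T[0,2] 'aaa' = ∅
  T[1,3] 'aab' = ∅
  T[0,3] 'aaab' = ∅

S ∉ T[0,3] ⇒ NO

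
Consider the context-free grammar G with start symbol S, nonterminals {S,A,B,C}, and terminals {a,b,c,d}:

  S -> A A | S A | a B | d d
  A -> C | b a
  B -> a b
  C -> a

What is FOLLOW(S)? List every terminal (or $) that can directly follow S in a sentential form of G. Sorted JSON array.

FIRST sets, iterate to fixpoint:
pass 1:
  A via A→b a: +{b}
  B via B→a b: +{a}
  C via C→a: +{a}
  S via S→A A: +{b}
  S via S→a B: +{a}
  S via S→d d: +{d}
  FIRST[S]={a,b,d}  FIRST[A]={b}  FIRST[B]={a}  FIRST[C]={a}
pass 2:
  A via A→C: +{a}
  FIRST[S]={a,b,d}  FIRST[A]={a,b}  FIRST[B]={a}  FIRST[C]={a}
pass 3: (stable)
  FIRST[S]={a,b,d}  FIRST[A]={a,b}  FIRST[B]={a}  FIRST[C]={a}

Compute FOLLOW by fixpoint:
initialize: $ ∈ FOLLOW(S)
[1]
  S→A A: FOLLOW(A) ⊇ FIRST(A) = {a,b}; new: +{a,b}
  S→A A: FOLLOW(A) ⊇ FOLLOW(S) ⊇ {$}; new: +{$}
  S→S A: FOLLOW(S) ⊇ FIRST(A) = {a,b}; new: +{a,b}
  S→a B: FOLLOW(B) ⊇ FOLLOW(S) ⊇ {$,a,b}; new: +{$,a,b}
  S: {$,a,b}  A: {$,a,b}  B: {$,a,b}  C: {}
[2]
  A→C: FOLLOW(C) ⊇ FOLLOW(A) ⊇ {$,a,b}; new: +{$,a,b}
  S: {$,a,b}  A: {$,a,b}  B: {$,a,b}  C: {$,a,b}
[3] — fixpoint
  S: {$,a,b}  A: {$,a,b}  B: {$,a,b}  C: {$,a,b}

FOLLOW(S) = ["$", "a", "b"]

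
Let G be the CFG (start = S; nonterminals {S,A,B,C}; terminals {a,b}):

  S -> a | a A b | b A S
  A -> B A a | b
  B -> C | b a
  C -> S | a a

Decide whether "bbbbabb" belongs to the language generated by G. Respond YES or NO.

CNF form of G:
  S -> T0 X7 | T1 X8 | a
  A -> B X2 | b
  B -> T0 T0 | T0 X3 | T1 T0 | T1 X4 | a
  C -> T0 T0 | T0 X5 | T1 X6 | a
  T0 -> a
  T1 -> b
  X2 -> A T0
  X3 -> A T1
  X4 -> A S
  X5 -> A T1
  X6 -> A S
  X7 -> A T1
  X8 -> A S

CYK table (by increasing span):
  T[0,0] 'b' = {A,T1}  orig:{A}
  T[1,1] 'b' = {A,T1}  orig:{A}
  T[2,2] 'b' = {A,T1}  orig:{A}
  T[3,3] 'b' = {A,T1}  orig:{A}
  T[4,4] 'a' = {B,C,S,T0}  orig:{B,C,S}
  T[5,5] 'b' = {A,T1}  orig:{A}
  T[6,6] 'b' = {A,T1}  orig:{A}
  T[0,1] 'bb' = {X3,X5,X7}  orig:{}
  T[1,2] 'bb' = {X3,X5,X7}  orig:{}
  T[2,3] 'bb' = {X3,X5,X7}  orig:{}
  T[3,4] 'ba' = {B,X2,X4,X6,X8}  orig:{B}
  T[4,5] 'ab' = ∅
  T[5,6] 'bb' = {X3,X5,X7}  orig:{}
  T[0,2] 'bbb' = ∅
  T[1,3] 'bbb' = ∅
  T[2,4] 'bba' = {B,C,S}
  T[3,5] 'bab' = ∅
  T[4,6] 'abb' = {B,C,S}
  T[0,3] 'bbbb' = ∅
  T[1,4] 'bbba' = {X4,X6,X8}  orig:{}
  T[2,5] 'bbab' = ∅
  T[3,6] 'babb' = {X4,X6,X8}  orig:{}
  T[0,4] 'bbbba' = {B,C,S}
  T[1,5] 'bbbab' = ∅
  T[2,6] 'bbabb' = {B,C,S}
  T[0,5] 'bbbbab' = ∅
  T[1,6] 'bbbabb' = {X4,X6,X8}  orig:{}
  T[0,6] 'bbbbabb' = {B,C,S}

S ∈ T[0,6] ⇒ YES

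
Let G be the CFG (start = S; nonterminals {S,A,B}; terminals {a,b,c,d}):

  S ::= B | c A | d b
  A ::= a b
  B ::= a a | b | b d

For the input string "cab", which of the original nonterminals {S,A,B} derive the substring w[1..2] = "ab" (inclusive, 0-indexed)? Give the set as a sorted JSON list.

CNF form of G:
  S -> T0 T0 | T1 T2 | T2 T1 | T3 A | b
  A -> T0 T1
  B -> T0 T0 | T1 T2 | b
  T0 -> a
  T1 -> b
  T2 -> d
  T3 -> c

Fill CYK table bottom-up (cells [i..j] with 1 ≤ i ≤ j ≤ 2 only):
  [1..1]={T0}  "a"  orig:{}
  [2..2]={B,S,T1}  "b"  orig:{B,S}
  [1..2]={A}  "ab"

Original NTs in T[1,2] deriving "ab": ["A"]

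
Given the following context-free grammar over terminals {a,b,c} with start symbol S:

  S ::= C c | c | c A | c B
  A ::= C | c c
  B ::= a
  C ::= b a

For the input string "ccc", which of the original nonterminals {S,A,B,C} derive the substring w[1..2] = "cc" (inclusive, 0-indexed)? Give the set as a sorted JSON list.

Convert to CNF:
  S -> C T2 | T2 A | T2 B | c
  A -> T0 T1 | T2 T2
  B -> a
  C -> T0 T1
  T0 -> b
  T1 -> a
  T2 -> c

CYK fill (cells [i..j] with 1 ≤ i ≤ j ≤ 2 only):
  cell(1,1) c: {S,T2}  orig:{S}
  cell(2,2) c: {S,T2}  orig:{S}
  cell(1,2) cc: {A}

Original NTs in T[1,2] deriving "cc": ["A"]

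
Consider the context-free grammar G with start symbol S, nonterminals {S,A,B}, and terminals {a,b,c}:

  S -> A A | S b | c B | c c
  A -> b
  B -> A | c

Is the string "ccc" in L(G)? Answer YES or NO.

CNF form of G:
  S -> A A | S T0 | T1 B | T1 T1
  A -> b
  B -> b | c
  T0 -> b
  T1 -> c

CYK table (by increasing span):
  T[0,0] 'c' = {B,T1}  orig:{B}
  T[1,1] 'c' = {B,T1}  orig:{B}
  T[2,2] 'c' = {B,T1}  orig:{B}
  T[0,1] 'cc' = {S}
  T[1,2] 'cc' = {S}
  T[0,2] 'ccc' = ∅

S ∉ T[0,2] ⇒ NO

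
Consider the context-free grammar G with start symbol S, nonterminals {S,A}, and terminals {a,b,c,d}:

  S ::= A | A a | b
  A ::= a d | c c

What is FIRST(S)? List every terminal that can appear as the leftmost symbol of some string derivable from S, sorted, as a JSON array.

FIRST iteration:
pass 1:
  A via A→a d: +{a}
  A via A→c c: +{c}
  S via S→A: +{a,c}
  S via S→b: +{b}
  S: {a,b,c}  A: {a,c}
pass 2: (no change)
  S: {a,b,c}  A: {a,c}

FIRST(S) = ["a", "b", "c"]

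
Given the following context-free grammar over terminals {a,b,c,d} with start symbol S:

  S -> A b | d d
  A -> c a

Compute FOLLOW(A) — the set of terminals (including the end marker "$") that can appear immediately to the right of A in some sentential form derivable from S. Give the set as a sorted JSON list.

FIRST sets, iterate to fixpoint:
iter 1:
  A via A→c a: +{c}
  S via S→A b: +{c}
  S via S→d d: +{d}
  FIRST(S)={c,d}  FIRST(A)={c}
iter 2: — fixpoint
  FIRST(S)={c,d}  FIRST(A)={c}

FOLLOW sets:
FOLLOW(S) := {$}
iter 1:
  S→A b: FOLLOW(A) ⊇ FIRST(b) = {b}; new: +{b}
  FOLLOW(S)={$}  FOLLOW(A)={b}
iter 2: — fixpoint
  FOLLOW(S)={$}  FOLLOW(A)={b}

FOLLOW(A) = ["b"]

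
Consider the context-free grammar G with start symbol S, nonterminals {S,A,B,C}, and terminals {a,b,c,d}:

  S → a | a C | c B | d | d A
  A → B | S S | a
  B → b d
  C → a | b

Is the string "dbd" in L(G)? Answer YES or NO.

CNF form of G:
  S -> T1 A | T2 C | T3 B | a | d
  A -> S S | T0 T1 | a
  B -> T0 T1
  C -> a | b
  T0 -> b
  T1 -> d
  T2 -> a
  T3 -> c

CYK table (by increasing span):
  cell(0,0) d: {S,T1}  orig:{S}
  cell(1,1) b: {C,T0}  orig:{C}
  cell(2,2) d: {S,T1}  orig:{S}
  cell(0,1) db: ∅
  cell(1,2) bd: {A,B}
  cell(0,2) dbd: {S}

S ∈ T[0,2] ⇒ YES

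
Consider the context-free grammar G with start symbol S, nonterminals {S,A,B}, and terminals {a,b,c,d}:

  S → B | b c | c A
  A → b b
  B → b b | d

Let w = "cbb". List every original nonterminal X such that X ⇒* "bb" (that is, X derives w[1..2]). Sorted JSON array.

CNF form of G:
  S -> T0 T0 | T0 T1 | T1 A | d
  A -> T0 T0
  B -> T0 T0 | d
  T0 -> b
  T1 -> c

CYK table (by increasing span), restricted to cells inside w[1..2]:
  cell(1,1) b: {T0}  orig:{}
  cell(2,2) b: {T0}  orig:{}
  cell(1,2) bb: {A,B,S}

Original NTs in T[1,2] deriving "bb": ["A", "B", "S"]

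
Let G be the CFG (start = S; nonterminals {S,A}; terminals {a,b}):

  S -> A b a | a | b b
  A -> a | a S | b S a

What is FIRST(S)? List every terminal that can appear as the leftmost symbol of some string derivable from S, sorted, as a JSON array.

Compute FIRST by fixpoint:
[1]
  A via A→a: +{a}
  A via A→b S a: +{b}
  S via S→A b a: +{a,b}
  FIRST[S]={a,b}  FIRST[A]={a,b}
[2] (stable)
  FIRST[S]={a,b}  FIRST[A]={a,b}

FIRST(S) = ["a", "b"]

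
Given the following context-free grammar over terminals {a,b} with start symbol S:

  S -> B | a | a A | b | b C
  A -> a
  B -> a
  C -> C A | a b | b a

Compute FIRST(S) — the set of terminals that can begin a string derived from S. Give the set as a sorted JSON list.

FIRST iteration:
iter 1:
  A via A→a: +{a}
  B via B→a: +{a}
  C via C→a b: +{a}
  C via C→b a: +{b}
  S via S→B: +{a}
  S via S→b: +{b}
  FIRST[S]={a,b}  FIRST[A]={a}  FIRST[B]={a}  FIRST[C]={a,b}
iter 2: (no change)
  FIRST[S]={a,b}  FIRST[A]={a}  FIRST[B]={a}  FIRST[C]={a,b}

FIRST(S) = ["a", "b"]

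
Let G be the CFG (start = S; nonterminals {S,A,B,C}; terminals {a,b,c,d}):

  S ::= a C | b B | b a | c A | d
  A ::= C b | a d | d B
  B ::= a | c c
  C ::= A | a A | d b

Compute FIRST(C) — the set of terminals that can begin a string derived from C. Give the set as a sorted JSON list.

FIRST sets, iterate to fixpoint:
pass 1:
  A via A→a d: +{a}
  A via A→d B: +{d}
  B via B→a: +{a}
  B via B→c c: +{c}
  C via C→A: +{a,d}
  S via S→a C: +{a}
  S via S→b B: +{b}
  S via S→c A: +{c}
  S via S→d: +{d}
  FIRST(S)={a,b,c,d}  FIRST(A)={a,d}  FIRST(B)={a,c}  FIRST(C)={a,d}
pass 2: (stable)
  FIRST(S)={a,b,c,d}  FIRST(A)={a,d}  FIRST(B)={a,c}  FIRST(C)={a,d}

FIRST(C) = ["a", "d"]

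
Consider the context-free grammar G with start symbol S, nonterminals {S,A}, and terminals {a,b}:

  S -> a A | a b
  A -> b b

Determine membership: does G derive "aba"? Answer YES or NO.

CNF form of G:
  S -> T1 A | T1 T0
  A -> T0 T0
  T0 -> b
  T1 -> a

CYK fill:
  T[0,0] 'a' = {T1}  orig:{}
  T[1,1] 'b' = {T0}  orig:{}
  T[2,2] 'a' = {T1}  orig:{}
  T[0,1] 'ab' = {S}
  T[1,2] 'ba' = ∅
  T[0,2] 'aba' = ∅

S ∉ T[0,2] ⇒ NO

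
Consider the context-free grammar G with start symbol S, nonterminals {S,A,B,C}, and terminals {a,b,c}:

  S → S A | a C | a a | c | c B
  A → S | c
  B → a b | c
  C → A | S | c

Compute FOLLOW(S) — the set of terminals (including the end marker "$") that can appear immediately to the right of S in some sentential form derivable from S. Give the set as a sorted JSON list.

Compute FIRST by fixpoint:
[1]
  A via A→c: +{c}
  B via B→a b: +{a}
  B via B→c: +{c}
  C via C→A: +{c}
  S via S→a C: +{a}
  S via S→c: +{c}
  FIRST(S)={a,c}  FIRST(A)={c}  FIRST(B)={a,c}  FIRST(C)={c}
[2]
  A via A→S: +{a}
  C via C→A: +{a}
  FIRST(S)={a,c}  FIRST(A)={a,c}  FIRST(B)={a,c}  FIRST(C)={a,c}
[3] — fixpoint
  FIRST(S)={a,c}  FIRST(A)={a,c}  FIRST(B)={a,c}  FIRST(C)={a,c}

FOLLOW sets:
initialize: $ ∈ FOLLOW(S)
round 1:
  S→S A: FOLLOW(S) ⊇ FIRST(A) = {a,c}; new: +{a,c}
  S→S A: FOLLOW(A) ⊇ FOLLOW(S) ⊇ {$,a,c}; new: +{$,a,c}
  S→a C: FOLLOW(C) ⊇ FOLLOW(S) ⊇ {$,a,c}; new: +{$,a,c}
  S→c B: FOLLOW(B) ⊇ FOLLOW(S) ⊇ {$,a,c}; new: +{$,a,c}
  FOLLOW(S)={$,a,c}  FOLLOW(A)={$,a,c}  FOLLOW(B)={$,a,c}  FOLLOW(C)={$,a,c}
round 2: done
  FOLLOW(S)={$,a,c}  FOLLOW(A)={$,a,c}  FOLLOW(B)={$,a,c}  FOLLOW(C)={$,a,c}

FOLLOW(S) = ["$", "a", "c"]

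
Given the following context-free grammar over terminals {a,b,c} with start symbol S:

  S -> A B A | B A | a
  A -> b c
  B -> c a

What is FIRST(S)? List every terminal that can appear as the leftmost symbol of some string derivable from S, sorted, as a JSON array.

FIRST sets, iterate to fixpoint:
round 1:
  A via A→b c: +{b}
  B via B→c a: +{c}
  S via S→A B A: +{b}
  S via S→B A: +{c}
  S via S→a: +{a}
  FIRST(S)={a,b,c}  FIRST(A)={b}  FIRST(B)={c}
round 2: done
  FIRST(S)={a,b,c}  FIRST(A)={b}  FIRST(B)={c}

FIRST(S) = ["a", "b", "c"]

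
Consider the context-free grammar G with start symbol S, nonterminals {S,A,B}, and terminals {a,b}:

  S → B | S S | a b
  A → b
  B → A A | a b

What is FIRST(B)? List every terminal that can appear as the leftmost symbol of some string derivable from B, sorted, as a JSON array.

FIRST sets, iterate to fixpoint:
[1]
  A via A→b: +{b}
  B via B→A A: +{b}
  B via B→a b: +{a}
  S via S→B: +{a,b}
  FIRST(S)={a,b}  FIRST(A)={b}  FIRST(B)={a,b}
[2] done
  FIRST(S)={a,b}  FIRST(A)={b}  FIRST(B)={a,b}

FIRST(B) = ["a", "b"]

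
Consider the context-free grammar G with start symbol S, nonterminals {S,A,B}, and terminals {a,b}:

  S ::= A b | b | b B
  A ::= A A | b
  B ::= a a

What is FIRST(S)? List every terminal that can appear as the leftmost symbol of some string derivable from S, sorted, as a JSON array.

FIRST sets, iterate to fixpoint:
pass 1:
  A via A→b: +{b}
  B via B→a a: +{a}
  S via S→A b: +{b}
  FIRST(S)={b}  FIRST(A)={b}  FIRST(B)={a}
pass 2: — fixpoint
  FIRST(S)={b}  FIRST(A)={b}  FIRST(B)={a}

FIRST(S) = ["b"]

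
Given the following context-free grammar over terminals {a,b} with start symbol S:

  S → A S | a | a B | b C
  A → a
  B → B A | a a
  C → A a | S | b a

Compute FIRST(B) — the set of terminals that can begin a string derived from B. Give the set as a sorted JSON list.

FIRST iteration:
iter 1:
  A via A→a: +{a}
  B via B→a a: +{a}
  C via C→A a: +{a}
  C via C→b a: +{b}
  S via S→A S: +{a}
  S via S→b C: +{b}
  FIRST[S]={a,b}  FIRST[A]={a}  FIRST[B]={a}  FIRST[C]={a,b}
iter 2: done
  FIRST[S]={a,b}  FIRST[A]={a}  FIRST[B]={a}  FIRST[C]={a,b}

FIRST(B) = ["a"]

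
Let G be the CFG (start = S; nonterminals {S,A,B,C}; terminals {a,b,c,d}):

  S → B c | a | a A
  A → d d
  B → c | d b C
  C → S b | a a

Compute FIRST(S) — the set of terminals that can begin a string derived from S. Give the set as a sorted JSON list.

FIRST iteration:
iter 1:
  A via A→d d: +{d}
  B via B→c: +{c}
  B via B→d b C: +{d}
  C via C→a a: +{a}
  S via S→B c: +{c,d}
  S via S→a: +{a}
  FIRST[S]={a,c,d}  FIRST[A]={d}  FIRST[B]={c,d}  FIRST[C]={a}
iter 2:
  C via C→S b: +{c,d}
  FIRST[S]={a,c,d}  FIRST[A]={d}  FIRST[B]={c,d}  FIRST[C]={a,c,d}
iter 3: (stable)
  FIRST[S]={a,c,d}  FIRST[A]={d}  FIRST[B]={c,d}  FIRST[C]={a,c,d}

FIRST(S) = ["a", "c", "d"]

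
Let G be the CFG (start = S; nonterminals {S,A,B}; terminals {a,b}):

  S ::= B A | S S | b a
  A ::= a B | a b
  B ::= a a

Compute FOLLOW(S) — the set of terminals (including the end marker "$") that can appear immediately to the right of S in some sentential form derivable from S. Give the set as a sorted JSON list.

FIRST iteration:
iter 1:
  A via A→a B: +{a}
  B via B→a a: +{a}
  S via S→B A: +{a}
  S via S→b a: +{b}
  FIRST(S)={a,b}  FIRST(A)={a}  FIRST(B)={a}
iter 2: — fixpoint
  FIRST(S)={a,b}  FIRST(A)={a}  FIRST(B)={a}

FOLLOW sets:
seed FOLLOW(S) with $
round 1:
  S→B A: FOLLOW(B) ⊇ FIRST(A) = {a}; new: +{a}
  S→B A: FOLLOW(A) ⊇ FOLLOW(S) ⊇ {$}; new: +{$}
  S→S S: FOLLOW(S) ⊇ FIRST(S) = {a,b}; new: +{a,b}
  FOLLOW(S)={$,a,b}  FOLLOW(A)={$}  FOLLOW(B)={a}
round 2:
  A→a B: FOLLOW(B) ⊇ FOLLOW(A) ⊇ {$}; new: +{$}
  S→B A: FOLLOW(A) ⊇ FOLLOW(S) ⊇ {$,a,b}; new: +{a,b}
  FOLLOW(S)={$,a,b}  FOLLOW(A)={$,a,b}  FOLLOW(B)={$,a}
round 3:
  A→a B: FOLLOW(B) ⊇ FOLLOW(A) ⊇ {$,a,b}; new: +{b}
  FOLLOW(S)={$,a,b}  FOLLOW(A)={$,a,b}  FOLLOW(B)={$,a,b}
round 4: — fixpoint
  FOLLOW(S)={$,a,b}  FOLLOW(A)={$,a,b}  FOLLOW(B)={$,a,b}

FOLLOW(S) = ["$", "a", "b"]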